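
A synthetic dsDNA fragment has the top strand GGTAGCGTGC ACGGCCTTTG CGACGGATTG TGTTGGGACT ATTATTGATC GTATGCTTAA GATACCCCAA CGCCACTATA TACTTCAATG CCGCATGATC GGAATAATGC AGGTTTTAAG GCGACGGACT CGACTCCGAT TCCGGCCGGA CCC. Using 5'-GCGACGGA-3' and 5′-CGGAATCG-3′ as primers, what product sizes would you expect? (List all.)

The forward primer GCGACGGA matches the top strand at positions 20–27, 121–128.
The reverse primer's reverse complement is CGATTCCG, matching at positions 137–144.
Each forward site pairs with the reverse site to give a product ending at position 144: sizes 125, 24 bp.

125 bp, 24 bp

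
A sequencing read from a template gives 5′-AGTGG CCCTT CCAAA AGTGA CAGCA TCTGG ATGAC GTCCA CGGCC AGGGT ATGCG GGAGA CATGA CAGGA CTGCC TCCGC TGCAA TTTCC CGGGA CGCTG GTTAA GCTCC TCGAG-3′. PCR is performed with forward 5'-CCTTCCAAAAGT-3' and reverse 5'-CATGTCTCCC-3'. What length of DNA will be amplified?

The forward primer matches the template at positions 7–18.
Taking the reverse complement of CATGTCTCCC gives GGGAGACATG, found at positions 55–64 on the template; the primer anneals here to the top strand with its 3' end pointing upstream.
The product runs from position 7 to position 64, so its length is 64 − 7 + 1 = 58 bp.

58 bp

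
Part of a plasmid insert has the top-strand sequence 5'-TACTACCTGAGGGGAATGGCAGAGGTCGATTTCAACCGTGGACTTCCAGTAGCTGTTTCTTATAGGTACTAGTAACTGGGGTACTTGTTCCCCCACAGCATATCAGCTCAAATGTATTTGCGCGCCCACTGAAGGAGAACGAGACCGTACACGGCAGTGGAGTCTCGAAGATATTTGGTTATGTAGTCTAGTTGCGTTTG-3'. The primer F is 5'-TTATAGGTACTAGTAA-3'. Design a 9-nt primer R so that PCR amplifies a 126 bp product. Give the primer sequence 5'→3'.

5'-TACATAACC-3'

The forward primer binds at positions 60–75, so a 126 bp product ends at position 60 + 126 − 1 = 185.
The reverse primer anneals to the top strand over positions 177–185, i.e. to GGTTATGTA.
Its sequence written 5'→3' is the reverse complement: TACATAACC.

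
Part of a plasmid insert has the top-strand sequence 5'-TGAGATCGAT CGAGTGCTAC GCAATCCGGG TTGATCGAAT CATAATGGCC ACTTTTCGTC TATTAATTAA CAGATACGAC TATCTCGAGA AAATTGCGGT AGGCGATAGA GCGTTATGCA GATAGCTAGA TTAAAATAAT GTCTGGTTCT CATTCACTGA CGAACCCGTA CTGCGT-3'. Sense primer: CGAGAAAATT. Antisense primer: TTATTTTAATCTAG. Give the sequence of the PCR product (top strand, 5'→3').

Forward primer CGAGAAAATT is found on the top strand at positions 86–95.
The reverse primer's reverse complement is CTAGATTAAAATAA, which matches the template at positions 126–139.
The product is the template from position 86 through 139 (54 bp).

5'-CGAGAAAATTGCGGTAGGCGATAGAGCGTTATGCAGATAGCTAGATTAAAATAA-3'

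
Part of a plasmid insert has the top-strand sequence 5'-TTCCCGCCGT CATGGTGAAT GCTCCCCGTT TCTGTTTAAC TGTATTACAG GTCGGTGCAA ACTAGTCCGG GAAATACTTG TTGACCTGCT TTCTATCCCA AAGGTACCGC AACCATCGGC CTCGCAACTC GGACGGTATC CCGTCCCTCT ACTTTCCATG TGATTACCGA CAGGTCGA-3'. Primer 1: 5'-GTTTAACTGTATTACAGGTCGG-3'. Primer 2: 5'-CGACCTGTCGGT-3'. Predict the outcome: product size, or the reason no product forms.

Yes — a 144 bp product.

Primer 1 (GTTTAACTGTATTACAGGTCGG) matches the top strand at positions 34–55; it acts as a forward primer.
Primer 2's reverse complement is ACCGACAGGTCG, matching the top strand at positions 166–177; it acts as a reverse primer.
The 3' ends face each other across positions 34–177, giving a 144 bp product.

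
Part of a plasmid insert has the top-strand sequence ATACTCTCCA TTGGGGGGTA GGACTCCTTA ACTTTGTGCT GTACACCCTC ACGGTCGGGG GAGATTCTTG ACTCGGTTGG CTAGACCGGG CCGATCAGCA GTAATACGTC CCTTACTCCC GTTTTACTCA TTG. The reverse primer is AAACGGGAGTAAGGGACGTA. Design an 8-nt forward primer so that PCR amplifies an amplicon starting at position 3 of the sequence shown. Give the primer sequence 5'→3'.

5'-ACTCTCCA-3'

The reverse primer's reverse complement TACGTCCCTTACTCCCGTTT matches the template at positions 105–124; the product starts at position 3.
The forward primer is identical to the top strand over positions 3–10: ACTCTCCA.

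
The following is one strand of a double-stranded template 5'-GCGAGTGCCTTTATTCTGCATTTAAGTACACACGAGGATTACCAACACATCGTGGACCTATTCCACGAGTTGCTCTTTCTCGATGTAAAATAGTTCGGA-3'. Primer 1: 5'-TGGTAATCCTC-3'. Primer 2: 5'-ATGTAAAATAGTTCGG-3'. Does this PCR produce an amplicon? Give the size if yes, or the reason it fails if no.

No product — the primers' 3' ends point away from each other.

Primer 1 (TGGTAATCCTC) has reverse complement GAGGATTACCA, which matches the top strand at positions 34–44; primer 1 anneals to the top strand there with its 3' end pointing upstream toward position 34.
Primer 2 (ATGTAAAATAGTTCGG) matches the top strand directly at positions 83–98; it anneals to the bottom strand with its 3' end pointing downstream toward position 98.
The 3' ends diverge (primer 1 extends toward position 1, primer 2 toward position 99), so the primers never converge on a shared product.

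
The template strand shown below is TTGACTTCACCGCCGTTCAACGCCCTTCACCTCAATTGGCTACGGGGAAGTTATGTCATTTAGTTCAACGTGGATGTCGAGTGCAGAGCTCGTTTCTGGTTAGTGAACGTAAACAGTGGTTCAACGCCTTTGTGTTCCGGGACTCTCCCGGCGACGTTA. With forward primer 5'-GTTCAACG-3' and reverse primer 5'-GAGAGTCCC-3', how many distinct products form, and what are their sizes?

The forward primer GTTCAACG matches the top strand at positions 15–22, 63–70, 119–126.
The reverse primer's reverse complement is GGGACTCTC, matching at positions 139–147.
Each forward site pairs with the reverse site to give a product ending at position 147: sizes 133, 85, 29 bp.

Three products: 133 bp, 85 bp, 29 bp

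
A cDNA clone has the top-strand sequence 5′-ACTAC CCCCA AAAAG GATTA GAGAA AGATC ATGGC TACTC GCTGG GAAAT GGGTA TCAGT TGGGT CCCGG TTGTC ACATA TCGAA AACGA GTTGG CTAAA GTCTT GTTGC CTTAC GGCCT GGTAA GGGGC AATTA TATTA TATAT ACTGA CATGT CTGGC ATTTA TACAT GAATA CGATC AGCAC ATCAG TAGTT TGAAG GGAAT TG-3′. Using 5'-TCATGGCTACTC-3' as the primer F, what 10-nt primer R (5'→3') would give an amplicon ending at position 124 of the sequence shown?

5'-TACCAGGCCG-3'

The forward primer binds at positions 29–40; the product's 3' end on the top strand is position 124.
The reverse primer anneals to the top strand over positions 115–124, i.e. to CGGCCTGGTA.
Its sequence written 5'→3' is the reverse complement: TACCAGGCCG.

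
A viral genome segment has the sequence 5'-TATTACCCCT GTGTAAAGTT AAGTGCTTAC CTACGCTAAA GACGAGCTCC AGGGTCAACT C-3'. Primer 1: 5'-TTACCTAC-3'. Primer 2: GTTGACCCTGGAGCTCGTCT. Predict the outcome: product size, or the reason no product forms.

Primer 1 (TTACCTAC) matches the top strand at positions 27–34; it acts as a forward primer.
Primer 2's reverse complement is AGACGAGCTCCAGGGTCAAC, matching the top strand at positions 40–59; it acts as a reverse primer.
The 3' ends face each other across positions 27–59, giving a 33 bp product.

Yes — a 33 bp product.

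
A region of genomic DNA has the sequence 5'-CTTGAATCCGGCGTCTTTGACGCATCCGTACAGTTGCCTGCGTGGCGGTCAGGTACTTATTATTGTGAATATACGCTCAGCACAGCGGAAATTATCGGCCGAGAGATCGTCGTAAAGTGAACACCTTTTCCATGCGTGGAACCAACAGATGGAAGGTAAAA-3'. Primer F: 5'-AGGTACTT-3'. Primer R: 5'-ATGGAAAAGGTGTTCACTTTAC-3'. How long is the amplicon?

83 bp

Scanning the template, AGGTACTT occurs at positions 51–58; this primer anneals to the bottom strand there with its 3' end pointing downstream.
Reverse complement of the reverse primer: GTAAAGTGAACACCTTTTCCAT. This occurs on the top strand at positions 112–133.
Amplicon spans positions 51–133: 83 bp.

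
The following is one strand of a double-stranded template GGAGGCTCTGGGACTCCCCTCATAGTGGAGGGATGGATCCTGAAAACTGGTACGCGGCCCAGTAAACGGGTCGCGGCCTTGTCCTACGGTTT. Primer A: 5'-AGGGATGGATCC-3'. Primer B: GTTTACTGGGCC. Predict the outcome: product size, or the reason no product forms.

Yes — a 39 bp product.

Primer A (AGGGATGGATCC) matches the top strand at positions 29–40; it acts as a forward primer.
Primer B's reverse complement is GGCCCAGTAAAC, matching the top strand at positions 56–67; it acts as a reverse primer.
The 3' ends face each other across positions 29–67, giving a 39 bp product.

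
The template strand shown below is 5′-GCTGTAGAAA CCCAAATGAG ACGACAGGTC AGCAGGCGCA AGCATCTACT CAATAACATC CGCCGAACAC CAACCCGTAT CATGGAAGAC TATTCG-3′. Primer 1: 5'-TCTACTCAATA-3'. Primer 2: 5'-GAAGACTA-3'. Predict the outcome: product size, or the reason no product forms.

Primer 1 (TCTACTCAATA) matches the top strand at positions 45–55 (3' end points downstream).
Primer 2 (GAAGACTA) also matches the top strand directly, at positions 85–92 — its reverse complement TAGTCTTC is not present.
Both primers anneal to the bottom strand with 3' ends pointing the same way, so neither can prime synthesis back toward the other.

No product — both primers anneal to the same strand and extend in the same direction.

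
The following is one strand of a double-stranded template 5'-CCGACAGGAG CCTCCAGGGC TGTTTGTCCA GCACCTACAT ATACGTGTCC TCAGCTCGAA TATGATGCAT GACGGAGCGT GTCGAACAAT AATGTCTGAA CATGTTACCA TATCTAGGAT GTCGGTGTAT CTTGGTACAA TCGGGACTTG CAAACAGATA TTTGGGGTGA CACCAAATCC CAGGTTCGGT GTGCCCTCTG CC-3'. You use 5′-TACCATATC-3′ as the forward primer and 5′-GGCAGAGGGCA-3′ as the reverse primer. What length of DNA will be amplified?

Forward primer TACCATATC is found on the top strand at positions 106–114.
Taking the reverse complement of GGCAGAGGGCA gives TGCCCTCTGCC, found at positions 192–202 on the template; the primer anneals here to the top strand with its 3' end pointing upstream.
The product runs from position 106 to position 202, so its length is 202 − 106 + 1 = 97 bp.

97 bp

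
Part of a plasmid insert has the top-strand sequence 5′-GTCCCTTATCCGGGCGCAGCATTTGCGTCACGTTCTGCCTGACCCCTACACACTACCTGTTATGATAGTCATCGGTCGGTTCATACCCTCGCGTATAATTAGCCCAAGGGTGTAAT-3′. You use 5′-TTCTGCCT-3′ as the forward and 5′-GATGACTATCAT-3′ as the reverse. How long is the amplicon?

The forward primer matches the template at positions 33–40.
Reverse complement of the reverse primer: ATGATAGTCATC. This occurs on the top strand at positions 62–73.
Amplicon spans positions 33–73: 41 bp.

41 bp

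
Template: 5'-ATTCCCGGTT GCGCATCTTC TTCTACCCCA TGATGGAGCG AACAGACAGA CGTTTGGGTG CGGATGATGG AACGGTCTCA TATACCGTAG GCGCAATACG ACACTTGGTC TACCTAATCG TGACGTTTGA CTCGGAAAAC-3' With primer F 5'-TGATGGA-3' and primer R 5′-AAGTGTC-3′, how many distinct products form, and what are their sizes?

Two products: 76 bp, 42 bp

The forward primer TGATGGA matches the top strand at positions 31–37, 65–71.
The reverse primer's reverse complement is GACACTT, matching at positions 100–106.
Each forward site pairs with the reverse site to give a product ending at position 106: sizes 76, 42 bp.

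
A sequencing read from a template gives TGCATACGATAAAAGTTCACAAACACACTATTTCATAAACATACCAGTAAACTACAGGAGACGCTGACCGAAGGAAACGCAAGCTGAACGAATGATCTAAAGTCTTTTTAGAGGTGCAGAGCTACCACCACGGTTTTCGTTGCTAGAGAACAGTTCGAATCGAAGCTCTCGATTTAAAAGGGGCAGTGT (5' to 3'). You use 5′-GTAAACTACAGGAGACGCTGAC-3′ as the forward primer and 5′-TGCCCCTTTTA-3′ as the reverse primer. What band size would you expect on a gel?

139 bp

The forward primer matches the template at positions 47–68.
Reverse complement of the reverse primer: TAAAAGGGGCA. This occurs on the top strand at positions 175–185.
The product runs from position 47 to position 185, so its length is 185 − 47 + 1 = 139 bp.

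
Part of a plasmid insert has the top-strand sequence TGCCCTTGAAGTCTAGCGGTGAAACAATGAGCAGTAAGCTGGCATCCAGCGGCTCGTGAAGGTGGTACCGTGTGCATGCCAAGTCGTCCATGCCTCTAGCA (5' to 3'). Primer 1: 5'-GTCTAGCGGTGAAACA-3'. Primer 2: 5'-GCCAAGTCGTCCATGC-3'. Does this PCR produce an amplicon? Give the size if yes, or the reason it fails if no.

No product — both primers anneal to the same strand and extend in the same direction.

Primer 1 (GTCTAGCGGTGAAACA) matches the top strand at positions 11–26 (3' end points downstream).
Primer 2 (GCCAAGTCGTCCATGC) also matches the top strand directly, at positions 78–93 — its reverse complement GCATGGACGACTTGGC is not present.
Both primers anneal to the bottom strand with 3' ends pointing the same way, so neither can prime synthesis back toward the other.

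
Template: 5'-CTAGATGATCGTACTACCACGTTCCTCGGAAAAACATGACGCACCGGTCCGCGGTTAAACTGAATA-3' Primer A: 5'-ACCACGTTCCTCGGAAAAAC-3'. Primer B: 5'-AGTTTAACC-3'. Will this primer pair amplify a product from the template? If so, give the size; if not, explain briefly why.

Primer A (ACCACGTTCCTCGGAAAAAC) matches the top strand at positions 16–35; it acts as a forward primer.
Primer B's reverse complement is GGTTAAACT, matching the top strand at positions 53–61; it acts as a reverse primer.
The 3' ends face each other across positions 16–61, giving a 46 bp product.

Yes — a 46 bp product.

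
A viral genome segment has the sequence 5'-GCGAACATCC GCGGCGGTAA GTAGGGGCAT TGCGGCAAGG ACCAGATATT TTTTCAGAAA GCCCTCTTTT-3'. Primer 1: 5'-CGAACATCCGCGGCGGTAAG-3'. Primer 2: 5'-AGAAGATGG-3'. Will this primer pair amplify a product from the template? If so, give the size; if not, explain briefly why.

Primer 2 (AGAAGATGG) does not match the top strand, and its reverse complement CCATCTTCT does not match either.
With no annealing site for primer 2, no amplification occurs.

No product — primer 2 has no binding site in the template.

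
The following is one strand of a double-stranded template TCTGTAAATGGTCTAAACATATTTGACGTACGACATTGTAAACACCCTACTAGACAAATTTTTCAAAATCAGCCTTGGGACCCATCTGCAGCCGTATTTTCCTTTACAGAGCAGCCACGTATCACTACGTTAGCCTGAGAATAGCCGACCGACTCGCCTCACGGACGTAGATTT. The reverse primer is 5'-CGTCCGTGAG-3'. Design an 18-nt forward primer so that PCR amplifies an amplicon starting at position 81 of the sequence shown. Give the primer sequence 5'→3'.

The reverse primer's reverse complement CTCACGGACG matches the template at positions 158–167; the product starts at position 81.
The forward primer is identical to the top strand over positions 81–98: CCCATCTGCAGCCGTATT.

5'-CCCATCTGCAGCCGTATT-3'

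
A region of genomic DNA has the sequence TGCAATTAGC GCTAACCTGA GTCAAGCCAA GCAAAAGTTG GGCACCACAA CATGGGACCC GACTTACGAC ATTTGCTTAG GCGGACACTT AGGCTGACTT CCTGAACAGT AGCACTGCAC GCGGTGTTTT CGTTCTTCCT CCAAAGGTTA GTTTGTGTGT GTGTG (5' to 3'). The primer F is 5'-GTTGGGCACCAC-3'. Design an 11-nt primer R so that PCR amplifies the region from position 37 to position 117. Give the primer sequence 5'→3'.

5'-CAGTGCTACTG-3'

The product's 3' end on the top strand is position 117.
The reverse primer anneals to the top strand over positions 107–117, i.e. to CAGTAGCACTG.
Its sequence written 5'→3' is the reverse complement: CAGTGCTACTG.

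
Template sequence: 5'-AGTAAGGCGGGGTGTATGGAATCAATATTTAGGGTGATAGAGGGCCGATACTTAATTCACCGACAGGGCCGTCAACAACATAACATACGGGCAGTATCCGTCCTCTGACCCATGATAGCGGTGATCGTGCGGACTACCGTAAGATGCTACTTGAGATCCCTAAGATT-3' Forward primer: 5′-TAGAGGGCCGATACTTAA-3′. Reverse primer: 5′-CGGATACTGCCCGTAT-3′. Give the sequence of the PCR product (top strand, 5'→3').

5'-TAGAGGGCCGATACTTAATTCACCGACAGGGCCGTCAACAACATAACATACGGGCAGTATCCG-3'

Forward primer TAGAGGGCCGATACTTAA is found on the top strand at positions 38–55.
Reverse complement of the reverse primer: ATACGGGCAGTATCCG. This occurs on the top strand at positions 85–100.
The product is the template from position 38 through 100 (63 bp).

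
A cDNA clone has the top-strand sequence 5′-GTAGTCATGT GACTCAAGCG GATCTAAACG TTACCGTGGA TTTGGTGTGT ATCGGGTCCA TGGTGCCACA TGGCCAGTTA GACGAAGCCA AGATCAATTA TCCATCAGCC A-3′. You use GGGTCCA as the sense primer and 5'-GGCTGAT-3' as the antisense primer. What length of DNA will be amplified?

57 bp

The forward primer matches the template at positions 54–60.
The reverse primer's reverse complement is ATCAGCC, which matches the template at positions 104–110.
Amplicon spans positions 54–110: 57 bp.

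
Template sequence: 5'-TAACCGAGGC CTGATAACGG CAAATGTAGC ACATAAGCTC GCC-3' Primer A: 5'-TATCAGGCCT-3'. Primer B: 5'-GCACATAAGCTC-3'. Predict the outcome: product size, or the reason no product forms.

Primer A (TATCAGGCCT) has reverse complement AGGCCTGATA, which matches the top strand at positions 7–16; primer A anneals to the top strand there with its 3' end pointing upstream toward position 7.
Primer B (GCACATAAGCTC) matches the top strand directly at positions 29–40; it anneals to the bottom strand with its 3' end pointing downstream toward position 40.
The 3' ends diverge (primer A extends toward position 1, primer B toward position 43), so the primers never converge on a shared product.

No product — the primers' 3' ends point away from each other.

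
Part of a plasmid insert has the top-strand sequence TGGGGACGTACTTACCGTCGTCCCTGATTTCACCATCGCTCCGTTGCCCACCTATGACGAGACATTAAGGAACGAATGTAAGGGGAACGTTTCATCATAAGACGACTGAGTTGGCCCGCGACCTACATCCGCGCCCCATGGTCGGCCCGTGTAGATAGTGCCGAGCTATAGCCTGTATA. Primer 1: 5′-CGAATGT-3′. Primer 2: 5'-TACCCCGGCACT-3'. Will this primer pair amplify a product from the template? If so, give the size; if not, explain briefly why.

No product — primer 2 has no binding site in the template.

Primer 2 (TACCCCGGCACT) does not match the top strand, and its reverse complement AGTGCCGGGGTA does not match either.
With no annealing site for primer 2, no amplification occurs.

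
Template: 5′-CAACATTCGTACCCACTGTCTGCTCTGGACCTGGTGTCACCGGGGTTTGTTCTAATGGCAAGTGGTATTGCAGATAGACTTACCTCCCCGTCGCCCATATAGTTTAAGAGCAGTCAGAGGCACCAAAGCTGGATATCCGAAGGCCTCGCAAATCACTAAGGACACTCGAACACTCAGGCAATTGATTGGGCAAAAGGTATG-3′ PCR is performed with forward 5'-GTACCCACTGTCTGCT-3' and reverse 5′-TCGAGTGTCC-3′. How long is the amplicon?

The forward primer matches the template at positions 9–24.
Taking the reverse complement of TCGAGTGTCC gives GGACACTCGA, found at positions 160–169 on the template; the primer anneals here to the top strand with its 3' end pointing upstream.
The product runs from position 9 to position 169, so its length is 169 − 9 + 1 = 161 bp.

161 bp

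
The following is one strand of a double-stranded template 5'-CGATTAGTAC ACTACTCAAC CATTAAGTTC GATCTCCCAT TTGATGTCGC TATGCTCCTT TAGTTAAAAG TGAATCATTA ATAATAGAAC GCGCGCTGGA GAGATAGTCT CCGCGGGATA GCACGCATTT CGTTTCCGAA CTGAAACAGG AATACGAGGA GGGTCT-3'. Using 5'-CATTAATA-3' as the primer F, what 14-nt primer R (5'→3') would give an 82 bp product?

5'-TCGTATTCCTGTTT-3'

The forward primer binds at positions 76–83, so an 82 bp product ends at position 76 + 82 − 1 = 157.
The reverse primer anneals to the top strand over positions 144–157, i.e. to AAACAGGAATACGA.
Its sequence written 5'→3' is the reverse complement: TCGTATTCCTGTTT.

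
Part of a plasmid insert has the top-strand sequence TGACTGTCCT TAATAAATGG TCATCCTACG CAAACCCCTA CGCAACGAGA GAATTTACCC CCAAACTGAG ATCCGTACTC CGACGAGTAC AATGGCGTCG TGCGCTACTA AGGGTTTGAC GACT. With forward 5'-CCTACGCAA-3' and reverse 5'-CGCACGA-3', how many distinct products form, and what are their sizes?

Two products: 80 bp, 68 bp

The forward primer CCTACGCAA matches the top strand at positions 25–33, 37–45.
The reverse primer's reverse complement is TCGTGCG, matching at positions 98–104.
Each forward site pairs with the reverse site to give a product ending at position 104: sizes 80, 68 bp.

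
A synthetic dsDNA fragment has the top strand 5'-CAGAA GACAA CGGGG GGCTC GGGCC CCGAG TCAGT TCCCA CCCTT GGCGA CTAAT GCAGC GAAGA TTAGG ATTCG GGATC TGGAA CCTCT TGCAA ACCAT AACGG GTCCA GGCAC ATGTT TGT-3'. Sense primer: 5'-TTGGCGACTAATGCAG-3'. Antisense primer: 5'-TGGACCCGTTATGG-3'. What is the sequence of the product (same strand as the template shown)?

The forward primer matches the template at positions 44–59.
The reverse primer's reverse complement is CCATAACGGGTCCA, which matches the template at positions 97–110.
The product is the template from position 44 through 110 (67 bp).

5'-TTGGCGACTAATGCAGCGAAGATTAGGATTCGGGATCTGGAACCTCTTGCAAACCATAACGGGTCCA-3'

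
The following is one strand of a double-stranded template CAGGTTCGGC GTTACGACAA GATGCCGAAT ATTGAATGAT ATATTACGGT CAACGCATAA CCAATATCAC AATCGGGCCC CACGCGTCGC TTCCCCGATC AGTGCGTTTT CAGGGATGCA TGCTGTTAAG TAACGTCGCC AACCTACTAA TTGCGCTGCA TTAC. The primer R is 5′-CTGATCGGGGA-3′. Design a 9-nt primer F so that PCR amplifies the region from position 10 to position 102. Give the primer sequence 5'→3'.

The reverse primer's reverse complement TCCCCGATCAG matches the template at positions 92–102; the product starts at position 10.
The forward primer is identical to the top strand over positions 10–18: CGTTACGAC.

5'-CGTTACGAC-3'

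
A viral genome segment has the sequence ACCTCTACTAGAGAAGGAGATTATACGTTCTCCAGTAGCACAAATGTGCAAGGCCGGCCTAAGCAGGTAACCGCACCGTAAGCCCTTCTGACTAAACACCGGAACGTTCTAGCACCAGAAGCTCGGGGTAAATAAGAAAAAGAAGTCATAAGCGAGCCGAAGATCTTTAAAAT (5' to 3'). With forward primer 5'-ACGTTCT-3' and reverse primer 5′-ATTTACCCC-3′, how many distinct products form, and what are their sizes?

Two products: 109 bp, 30 bp

The forward primer ACGTTCT matches the top strand at positions 25–31, 104–110.
The reverse primer's reverse complement is GGGGTAAAT, matching at positions 125–133.
Each forward site pairs with the reverse site to give a product ending at position 133: sizes 109, 30 bp.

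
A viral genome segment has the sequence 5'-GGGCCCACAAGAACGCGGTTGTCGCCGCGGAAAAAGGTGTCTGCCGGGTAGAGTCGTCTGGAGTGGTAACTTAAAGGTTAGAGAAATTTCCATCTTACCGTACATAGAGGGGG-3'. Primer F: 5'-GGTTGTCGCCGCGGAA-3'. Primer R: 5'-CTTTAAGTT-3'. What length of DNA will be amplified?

The forward primer matches the template at positions 17–32.
Taking the reverse complement of CTTTAAGTT gives AACTTAAAG, found at positions 68–76 on the template; the primer anneals here to the top strand with its 3' end pointing upstream.
The product runs from position 17 to position 76, so its length is 76 − 17 + 1 = 60 bp.

60 bp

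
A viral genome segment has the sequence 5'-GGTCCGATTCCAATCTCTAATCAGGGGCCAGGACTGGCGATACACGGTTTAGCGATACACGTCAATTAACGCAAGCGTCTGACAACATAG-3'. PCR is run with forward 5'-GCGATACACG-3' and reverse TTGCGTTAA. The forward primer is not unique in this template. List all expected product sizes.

The forward primer GCGATACACG matches the top strand at positions 37–46, 52–61.
The reverse primer's reverse complement is TTAACGCAA, matching at positions 66–74.
Each forward site pairs with the reverse site to give a product ending at position 74: sizes 38, 23 bp.

38 bp, 23 bp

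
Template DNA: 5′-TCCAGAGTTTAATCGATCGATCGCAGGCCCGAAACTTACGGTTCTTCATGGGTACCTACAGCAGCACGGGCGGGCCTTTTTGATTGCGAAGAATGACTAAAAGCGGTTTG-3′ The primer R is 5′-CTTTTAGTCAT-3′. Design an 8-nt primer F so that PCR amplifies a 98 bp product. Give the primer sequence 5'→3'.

5'-AGTTTAAT-3'

The reverse primer's reverse complement ATGACTAAAAG matches the template at positions 93–103, so the product ends at position 103.
A 98 bp product then starts at position 103 − 98 + 1 = 6.
The forward primer is identical to the top strand there: AGTTTAAT.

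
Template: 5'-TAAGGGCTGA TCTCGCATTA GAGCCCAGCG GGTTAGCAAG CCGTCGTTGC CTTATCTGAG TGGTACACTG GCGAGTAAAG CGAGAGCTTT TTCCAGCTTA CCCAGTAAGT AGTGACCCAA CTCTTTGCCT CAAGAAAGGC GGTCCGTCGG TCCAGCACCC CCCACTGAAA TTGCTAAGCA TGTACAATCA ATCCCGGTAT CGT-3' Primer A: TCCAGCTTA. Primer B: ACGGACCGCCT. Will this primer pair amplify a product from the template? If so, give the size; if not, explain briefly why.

Primer A (TCCAGCTTA) matches the top strand at positions 92–100; it acts as a forward primer.
Primer B's reverse complement is AGGCGGTCCGT, matching the top strand at positions 137–147; it acts as a reverse primer.
The 3' ends face each other across positions 92–147, giving a 56 bp product.

Yes — a 56 bp product.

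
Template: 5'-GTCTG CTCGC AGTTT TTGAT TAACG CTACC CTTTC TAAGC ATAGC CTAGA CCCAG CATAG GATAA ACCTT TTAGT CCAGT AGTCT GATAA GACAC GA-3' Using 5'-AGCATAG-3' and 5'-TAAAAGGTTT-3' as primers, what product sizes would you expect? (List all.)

The forward primer AGCATAG matches the top strand at positions 38–44, 54–60.
The reverse primer's reverse complement is AAACCTTTTA, matching at positions 64–73.
Each forward site pairs with the reverse site to give a product ending at position 73: sizes 36, 20 bp.

36 bp, 20 bp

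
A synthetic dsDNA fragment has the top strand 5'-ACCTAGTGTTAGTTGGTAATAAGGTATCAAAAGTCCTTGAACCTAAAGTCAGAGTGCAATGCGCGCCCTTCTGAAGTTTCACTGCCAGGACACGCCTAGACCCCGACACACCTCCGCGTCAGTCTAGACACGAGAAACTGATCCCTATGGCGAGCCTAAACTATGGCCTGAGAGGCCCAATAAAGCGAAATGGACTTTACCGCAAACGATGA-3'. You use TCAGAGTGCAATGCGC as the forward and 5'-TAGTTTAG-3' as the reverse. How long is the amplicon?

115 bp

Scanning the template, TCAGAGTGCAATGCGC occurs at positions 49–64; this primer anneals to the bottom strand there with its 3' end pointing downstream.
The reverse primer's reverse complement is CTAAACTA, which matches the template at positions 156–163.
Product length = (reverse-primer end) − (forward-primer start) + 1 = 163 − 49 + 1 = 115 bp.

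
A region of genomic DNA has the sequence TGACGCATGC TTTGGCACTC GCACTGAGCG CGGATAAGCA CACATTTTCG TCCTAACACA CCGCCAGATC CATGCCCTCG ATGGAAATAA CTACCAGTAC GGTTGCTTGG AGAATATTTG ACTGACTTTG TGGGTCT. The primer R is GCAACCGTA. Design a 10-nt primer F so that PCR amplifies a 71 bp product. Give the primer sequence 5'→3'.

The reverse primer's reverse complement TACGGTTGC matches the template at positions 98–106, so the product ends at position 106.
A 71 bp product then starts at position 106 − 71 + 1 = 36.
The forward primer is identical to the top strand there: AAGCACACAT.

5'-AAGCACACAT-3'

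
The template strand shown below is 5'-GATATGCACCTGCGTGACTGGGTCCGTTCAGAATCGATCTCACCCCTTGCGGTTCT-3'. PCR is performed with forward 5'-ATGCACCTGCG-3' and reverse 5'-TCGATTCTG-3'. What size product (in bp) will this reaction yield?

Scanning the template, ATGCACCTGCG occurs at positions 4–14; this primer anneals to the bottom strand there with its 3' end pointing downstream.
The reverse primer's reverse complement is CAGAATCGA, which matches the template at positions 29–37.
Product length = (reverse-primer end) − (forward-primer start) + 1 = 37 − 4 + 1 = 34 bp.

34 bp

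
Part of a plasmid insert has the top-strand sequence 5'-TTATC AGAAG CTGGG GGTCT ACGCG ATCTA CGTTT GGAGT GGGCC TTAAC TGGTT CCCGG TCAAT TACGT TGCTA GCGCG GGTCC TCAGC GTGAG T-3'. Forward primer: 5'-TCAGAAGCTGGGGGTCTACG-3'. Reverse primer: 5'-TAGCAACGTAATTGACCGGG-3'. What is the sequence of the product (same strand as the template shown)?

The forward primer matches the template at positions 4–23.
Taking the reverse complement of TAGCAACGTAATTGACCGGG gives CCCGGTCAATTACGTTGCTA, found at positions 56–75 on the template; the primer anneals here to the top strand with its 3' end pointing upstream.
The product is the template from position 4 through 75 (72 bp).

5'-TCAGAAGCTGGGGGTCTACGCGATCTACGTTTGGAGTGGGCCTTAACTGGTTCCCGGTCAATTACGTTGCTA-3'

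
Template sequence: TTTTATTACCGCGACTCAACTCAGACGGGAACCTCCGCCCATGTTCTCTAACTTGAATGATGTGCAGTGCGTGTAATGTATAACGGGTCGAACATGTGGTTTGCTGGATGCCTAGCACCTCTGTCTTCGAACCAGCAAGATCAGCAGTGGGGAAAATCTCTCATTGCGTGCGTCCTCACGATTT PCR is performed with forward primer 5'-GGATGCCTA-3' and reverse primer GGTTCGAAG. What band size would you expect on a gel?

28 bp

The forward primer matches the template at positions 106–114.
Taking the reverse complement of GGTTCGAAG gives CTTCGAACC, found at positions 125–133 on the template; the primer anneals here to the top strand with its 3' end pointing upstream.
The product runs from position 106 to position 133, so its length is 133 − 106 + 1 = 28 bp.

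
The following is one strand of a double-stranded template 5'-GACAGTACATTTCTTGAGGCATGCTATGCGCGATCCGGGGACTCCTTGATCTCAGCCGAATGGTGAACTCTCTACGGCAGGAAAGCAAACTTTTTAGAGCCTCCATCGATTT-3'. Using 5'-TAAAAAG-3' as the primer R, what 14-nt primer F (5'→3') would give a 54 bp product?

5'-TCCTTGATCTCAGC-3'

The reverse primer's reverse complement CTTTTTA matches the template at positions 90–96, so the product ends at position 96.
A 54 bp product then starts at position 96 − 54 + 1 = 43.
The forward primer is identical to the top strand there: TCCTTGATCTCAGC.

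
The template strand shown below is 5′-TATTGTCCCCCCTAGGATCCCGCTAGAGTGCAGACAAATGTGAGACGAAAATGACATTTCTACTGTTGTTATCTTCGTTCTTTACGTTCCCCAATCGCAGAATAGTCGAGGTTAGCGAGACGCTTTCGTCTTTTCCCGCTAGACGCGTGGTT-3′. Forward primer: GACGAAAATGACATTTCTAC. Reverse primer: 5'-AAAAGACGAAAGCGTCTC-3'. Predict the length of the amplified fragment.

91 bp

Forward primer GACGAAAATGACATTTCTAC is found on the top strand at positions 44–63.
Taking the reverse complement of AAAAGACGAAAGCGTCTC gives GAGACGCTTTCGTCTTTT, found at positions 117–134 on the template; the primer anneals here to the top strand with its 3' end pointing upstream.
The product runs from position 44 to position 134, so its length is 134 − 44 + 1 = 91 bp.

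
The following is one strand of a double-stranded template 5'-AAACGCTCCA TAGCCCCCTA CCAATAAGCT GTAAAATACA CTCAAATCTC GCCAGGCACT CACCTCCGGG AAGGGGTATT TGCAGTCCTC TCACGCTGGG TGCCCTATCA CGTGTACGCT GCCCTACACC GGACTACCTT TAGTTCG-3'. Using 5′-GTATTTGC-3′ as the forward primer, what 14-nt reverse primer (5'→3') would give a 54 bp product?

The forward primer binds at positions 76–83, so a 54 bp product ends at position 76 + 54 − 1 = 129.
The reverse primer anneals to the top strand over positions 116–129, i.e. to ACGCTGCCCTACAC.
Its sequence written 5'→3' is the reverse complement: GTGTAGGGCAGCGT.

5'-GTGTAGGGCAGCGT-3'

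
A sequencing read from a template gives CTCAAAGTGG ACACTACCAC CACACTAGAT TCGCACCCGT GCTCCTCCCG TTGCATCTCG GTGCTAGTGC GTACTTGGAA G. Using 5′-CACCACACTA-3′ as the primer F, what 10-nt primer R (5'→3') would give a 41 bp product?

The forward primer binds at positions 18–27, so a 41 bp product ends at position 18 + 41 − 1 = 58.
The reverse primer anneals to the top strand over positions 49–58, i.e. to CGTTGCATCT.
Its sequence written 5'→3' is the reverse complement: AGATGCAACG.

5'-AGATGCAACG-3'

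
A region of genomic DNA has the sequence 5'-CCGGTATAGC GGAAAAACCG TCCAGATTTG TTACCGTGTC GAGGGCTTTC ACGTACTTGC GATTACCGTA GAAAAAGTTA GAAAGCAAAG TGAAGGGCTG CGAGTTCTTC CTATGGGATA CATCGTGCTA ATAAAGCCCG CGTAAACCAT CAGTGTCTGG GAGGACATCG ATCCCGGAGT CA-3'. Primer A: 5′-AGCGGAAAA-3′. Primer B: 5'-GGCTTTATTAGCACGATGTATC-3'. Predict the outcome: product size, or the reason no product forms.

Primer A (AGCGGAAAA) matches the top strand at positions 8–16; it acts as a forward primer.
Primer B's reverse complement is GATACATCGTGCTAATAAAGCC, matching the top strand at positions 117–138; it acts as a reverse primer.
The 3' ends face each other across positions 8–138, giving a 131 bp product.

Yes — a 131 bp product.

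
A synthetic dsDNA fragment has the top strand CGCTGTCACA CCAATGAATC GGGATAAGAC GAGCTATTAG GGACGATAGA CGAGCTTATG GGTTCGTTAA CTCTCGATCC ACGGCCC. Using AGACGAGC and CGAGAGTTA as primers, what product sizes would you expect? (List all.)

50 bp, 29 bp

The forward primer AGACGAGC matches the top strand at positions 27–34, 48–55.
The reverse primer's reverse complement is TAACTCTCG, matching at positions 68–76.
Each forward site pairs with the reverse site to give a product ending at position 76: sizes 50, 29 bp.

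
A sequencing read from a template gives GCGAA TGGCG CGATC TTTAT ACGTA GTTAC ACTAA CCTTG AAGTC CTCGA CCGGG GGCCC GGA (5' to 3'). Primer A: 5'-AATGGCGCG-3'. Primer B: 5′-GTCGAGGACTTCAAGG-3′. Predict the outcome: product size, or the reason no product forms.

Yes — a 48 bp product.

Primer A (AATGGCGCG) matches the top strand at positions 4–12; it acts as a forward primer.
Primer B's reverse complement is CCTTGAAGTCCTCGAC, matching the top strand at positions 36–51; it acts as a reverse primer.
The 3' ends face each other across positions 4–51, giving a 48 bp product.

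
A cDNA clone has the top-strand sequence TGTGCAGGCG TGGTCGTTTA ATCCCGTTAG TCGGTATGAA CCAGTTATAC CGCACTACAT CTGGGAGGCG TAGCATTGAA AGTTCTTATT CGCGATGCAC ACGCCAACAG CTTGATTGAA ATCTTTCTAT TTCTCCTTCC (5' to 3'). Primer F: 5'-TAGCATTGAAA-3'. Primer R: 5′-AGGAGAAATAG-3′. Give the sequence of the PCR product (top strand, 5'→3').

The forward primer matches the template at positions 71–81.
Taking the reverse complement of AGGAGAAATAG gives CTATTTCTCCT, found at positions 127–137 on the template; the primer anneals here to the top strand with its 3' end pointing upstream.
The product is the template from position 71 through 137 (67 bp).

5'-TAGCATTGAAAGTTCTTATTCGCGATGCACACGCCAACAGCTTGATTGAAATCTTTCTATTTCTCCT-3'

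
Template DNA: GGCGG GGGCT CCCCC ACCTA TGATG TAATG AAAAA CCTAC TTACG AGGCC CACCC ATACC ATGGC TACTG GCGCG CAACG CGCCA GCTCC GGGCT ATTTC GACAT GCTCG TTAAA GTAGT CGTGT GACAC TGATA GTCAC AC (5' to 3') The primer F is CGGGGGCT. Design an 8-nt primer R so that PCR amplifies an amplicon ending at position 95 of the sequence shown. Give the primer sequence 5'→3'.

5'-AGCCCGGA-3'

The forward primer binds at positions 3–10; the product's 3' end on the top strand is position 95.
The reverse primer anneals to the top strand over positions 88–95, i.e. to TCCGGGCT.
Its sequence written 5'→3' is the reverse complement: AGCCCGGA.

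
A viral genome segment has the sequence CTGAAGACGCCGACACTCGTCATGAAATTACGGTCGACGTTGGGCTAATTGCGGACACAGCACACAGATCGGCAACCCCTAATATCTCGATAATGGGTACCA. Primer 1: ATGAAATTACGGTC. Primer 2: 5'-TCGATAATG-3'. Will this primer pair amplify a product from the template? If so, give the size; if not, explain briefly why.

No product — both primers anneal to the same strand and extend in the same direction.

Primer 1 (ATGAAATTACGGTC) matches the top strand at positions 22–35 (3' end points downstream).
Primer 2 (TCGATAATG) also matches the top strand directly, at positions 87–95 — its reverse complement CATTATCGA is not present.
Both primers anneal to the bottom strand with 3' ends pointing the same way, so neither can prime synthesis back toward the other.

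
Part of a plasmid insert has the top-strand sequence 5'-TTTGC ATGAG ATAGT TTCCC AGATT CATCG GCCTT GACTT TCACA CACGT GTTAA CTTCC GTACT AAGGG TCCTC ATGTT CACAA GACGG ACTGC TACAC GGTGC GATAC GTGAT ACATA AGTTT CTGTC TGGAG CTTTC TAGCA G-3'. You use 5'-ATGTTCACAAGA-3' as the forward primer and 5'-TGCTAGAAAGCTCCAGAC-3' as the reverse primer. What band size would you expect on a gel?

The forward primer matches the template at positions 76–87.
Reverse complement of the reverse primer: GTCTGGAGCTTTCTAGCA. This occurs on the top strand at positions 128–145.
The product runs from position 76 to position 145, so its length is 145 − 76 + 1 = 70 bp.

70 bp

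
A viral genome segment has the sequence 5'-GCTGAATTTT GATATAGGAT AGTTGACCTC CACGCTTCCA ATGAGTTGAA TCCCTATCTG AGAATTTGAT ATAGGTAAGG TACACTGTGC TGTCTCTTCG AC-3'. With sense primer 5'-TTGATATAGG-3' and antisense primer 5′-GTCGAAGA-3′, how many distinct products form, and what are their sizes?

Two products: 94 bp, 37 bp

The forward primer TTGATATAGG matches the top strand at positions 9–18, 66–75.
The reverse primer's reverse complement is TCTTCGAC, matching at positions 95–102.
Each forward site pairs with the reverse site to give a product ending at position 102: sizes 94, 37 bp.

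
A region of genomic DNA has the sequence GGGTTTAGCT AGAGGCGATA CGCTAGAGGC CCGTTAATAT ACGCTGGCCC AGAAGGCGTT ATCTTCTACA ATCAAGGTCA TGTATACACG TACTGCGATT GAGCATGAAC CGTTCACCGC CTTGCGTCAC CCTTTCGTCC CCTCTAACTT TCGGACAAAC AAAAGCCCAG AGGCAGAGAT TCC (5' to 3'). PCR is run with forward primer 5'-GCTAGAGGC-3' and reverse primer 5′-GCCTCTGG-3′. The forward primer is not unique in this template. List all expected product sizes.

167 bp, 153 bp

The forward primer GCTAGAGGC matches the top strand at positions 8–16, 22–30.
The reverse primer's reverse complement is CCAGAGGC, matching at positions 167–174.
Each forward site pairs with the reverse site to give a product ending at position 174: sizes 167, 153 bp.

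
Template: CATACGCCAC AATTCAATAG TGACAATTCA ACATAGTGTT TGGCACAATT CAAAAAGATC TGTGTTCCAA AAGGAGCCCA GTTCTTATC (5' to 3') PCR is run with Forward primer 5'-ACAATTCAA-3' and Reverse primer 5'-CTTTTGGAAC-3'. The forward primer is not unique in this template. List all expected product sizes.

The forward primer ACAATTCAA matches the top strand at positions 9–17, 23–31, 45–53.
The reverse primer's reverse complement is GTTCCAAAAG, matching at positions 64–73.
Each forward site pairs with the reverse site to give a product ending at position 73: sizes 65, 51, 29 bp.

65 bp, 51 bp, 29 bp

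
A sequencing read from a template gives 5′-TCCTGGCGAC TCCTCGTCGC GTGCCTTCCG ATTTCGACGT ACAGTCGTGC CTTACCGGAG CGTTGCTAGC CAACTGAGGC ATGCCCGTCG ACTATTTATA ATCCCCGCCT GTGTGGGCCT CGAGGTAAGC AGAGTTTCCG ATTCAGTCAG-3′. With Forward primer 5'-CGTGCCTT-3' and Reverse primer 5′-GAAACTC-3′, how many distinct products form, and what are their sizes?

Two products: 119 bp, 93 bp

The forward primer CGTGCCTT matches the top strand at positions 20–27, 46–53.
The reverse primer's reverse complement is GAGTTTC, matching at positions 132–138.
Each forward site pairs with the reverse site to give a product ending at position 138: sizes 119, 93 bp.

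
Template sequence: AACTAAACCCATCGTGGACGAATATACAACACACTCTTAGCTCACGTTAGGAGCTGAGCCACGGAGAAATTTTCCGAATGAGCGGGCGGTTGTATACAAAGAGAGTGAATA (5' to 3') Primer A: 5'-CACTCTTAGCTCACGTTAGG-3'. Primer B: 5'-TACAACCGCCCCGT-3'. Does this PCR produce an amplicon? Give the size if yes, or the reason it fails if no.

Primer B (TACAACCGCCCCGT) does not match the top strand, and its reverse complement ACGGGGCGGTTGTA does not match either.
With no annealing site for primer B, no amplification occurs.

No product — primer B has no binding site in the template.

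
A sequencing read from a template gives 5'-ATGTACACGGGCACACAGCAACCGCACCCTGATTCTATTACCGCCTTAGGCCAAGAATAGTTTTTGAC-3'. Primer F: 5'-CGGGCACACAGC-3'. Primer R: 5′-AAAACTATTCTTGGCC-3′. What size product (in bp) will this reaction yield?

The forward primer matches the template at positions 8–19.
Taking the reverse complement of AAAACTATTCTTGGCC gives GGCCAAGAATAGTTTT, found at positions 49–64 on the template; the primer anneals here to the top strand with its 3' end pointing upstream.
The product runs from position 8 to position 64, so its length is 64 − 8 + 1 = 57 bp.

57 bp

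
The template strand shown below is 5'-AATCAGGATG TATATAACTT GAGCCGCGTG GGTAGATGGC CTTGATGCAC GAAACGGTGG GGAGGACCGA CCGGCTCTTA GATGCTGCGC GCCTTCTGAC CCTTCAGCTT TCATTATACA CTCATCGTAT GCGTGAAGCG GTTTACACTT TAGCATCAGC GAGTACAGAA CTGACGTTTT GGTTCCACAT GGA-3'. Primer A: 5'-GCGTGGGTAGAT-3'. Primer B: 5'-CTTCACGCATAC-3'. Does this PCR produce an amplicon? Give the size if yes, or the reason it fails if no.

Primer A (GCGTGGGTAGAT) matches the top strand at positions 26–37; it acts as a forward primer.
Primer B's reverse complement is GTATGCGTGAAG, matching the top strand at positions 127–138; it acts as a reverse primer.
The 3' ends face each other across positions 26–138, giving a 113 bp product.

Yes — a 113 bp product.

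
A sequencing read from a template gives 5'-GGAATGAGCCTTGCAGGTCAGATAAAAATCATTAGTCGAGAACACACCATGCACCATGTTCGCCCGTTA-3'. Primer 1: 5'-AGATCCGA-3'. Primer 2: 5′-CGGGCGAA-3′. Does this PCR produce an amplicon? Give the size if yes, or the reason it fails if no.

Primer 1 (AGATCCGA) does not match the top strand, and its reverse complement TCGGATCT does not match either.
With no annealing site for primer 1, no amplification occurs.

No product — primer 1 has no binding site in the template.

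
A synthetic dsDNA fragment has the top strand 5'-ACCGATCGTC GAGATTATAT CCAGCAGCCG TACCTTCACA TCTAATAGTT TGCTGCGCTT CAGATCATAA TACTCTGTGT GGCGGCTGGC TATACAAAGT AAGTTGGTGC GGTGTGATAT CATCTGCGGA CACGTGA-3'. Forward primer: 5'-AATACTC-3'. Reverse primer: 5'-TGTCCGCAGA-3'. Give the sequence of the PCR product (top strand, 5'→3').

5'-AATACTCTGTGTGGCGGCTGGCTATACAAAGTAAGTTGGTGCGGTGTGATATCATCTGCGGACA-3'

The forward primer matches the template at positions 69–75.
Reverse complement of the reverse primer: TCTGCGGACA. This occurs on the top strand at positions 123–132.
The product is the template from position 69 through 132 (64 bp).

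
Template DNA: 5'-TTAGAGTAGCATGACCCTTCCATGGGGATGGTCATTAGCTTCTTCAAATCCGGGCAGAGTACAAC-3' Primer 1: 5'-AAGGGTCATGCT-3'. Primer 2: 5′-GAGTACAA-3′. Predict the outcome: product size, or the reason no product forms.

No product — the primers' 3' ends point away from each other.

Primer 1 (AAGGGTCATGCT) has reverse complement AGCATGACCCTT, which matches the top strand at positions 8–19; primer 1 anneals to the top strand there with its 3' end pointing upstream toward position 8.
Primer 2 (GAGTACAA) matches the top strand directly at positions 57–64; it anneals to the bottom strand with its 3' end pointing downstream toward position 64.
The 3' ends diverge (primer 1 extends toward position 1, primer 2 toward position 65), so the primers never converge on a shared product.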